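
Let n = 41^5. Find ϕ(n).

φ(41^5) = 41^5 − 41^4 = 115856201 − 2825761 = 113030440.

113030440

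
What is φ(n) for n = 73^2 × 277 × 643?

931321152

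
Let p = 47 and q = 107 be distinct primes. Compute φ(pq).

φ(47) = 47 − 1 = 46.
φ(107) = 107 − 1 = 106.
φ(5029) = 46 × 106 = 4876.

4876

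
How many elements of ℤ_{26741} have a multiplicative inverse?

Prime factorization: 26741 = 11^2 · 13 · 17.
φ(26741) = 26741 · (1 − 1/11) · (1 − 1/13) · (1 − 1/17)
       = 26741 · 1920/2431 = 21120.

21120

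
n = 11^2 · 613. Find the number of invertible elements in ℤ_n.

67320

φ(74173) = 74173 · (1 − 1/11) · (1 − 1/613)
       = 74173 · 6120/6743 = 67320.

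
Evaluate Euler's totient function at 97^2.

φ(97^2) = 97^1·(97−1) = 97·96 = 9312.

9312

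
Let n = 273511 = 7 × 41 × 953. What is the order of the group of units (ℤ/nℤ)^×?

228480

φ(273511) = 273511 · (1 − 1/7) · (1 − 1/41) · (1 − 1/953)
       = 273511 · 228480/273511 = 228480.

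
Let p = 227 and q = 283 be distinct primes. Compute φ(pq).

63732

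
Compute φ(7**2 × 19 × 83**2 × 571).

2932841520

φ(3662199289) = 3662199289 · (1 − 1/7) · (1 − 1/19) · (1 − 1/83) · (1 − 1/571)
       = 3662199289 · 5047920/6303269 = 2932841520.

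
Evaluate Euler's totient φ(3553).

Factor 3553: 3553 = 11 · 17 · 19.
φ(3553) = 3553 · (1 − 1/11) · (1 − 1/17) · (1 − 1/19)
       = 3553 · 2880/3553 = 2880.

2880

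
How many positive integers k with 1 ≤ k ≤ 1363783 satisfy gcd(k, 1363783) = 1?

1209600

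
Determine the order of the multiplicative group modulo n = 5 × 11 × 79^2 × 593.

φ(5) = 5 − 1 = 4.
φ(11) = 11 − 1 = 10.
φ(79^2) = 79^2 − 79^1 = 6241 − 79 = 6162.
φ(593) = 593 − 1 = 592.
φ(203550215) = 4 × 10 × 6162 × 592 = 145916160.

145916160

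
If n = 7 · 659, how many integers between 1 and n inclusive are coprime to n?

φ(4613) = 4613 · (1 − 1/7) · (1 − 1/659)
       = 4613 · 3948/4613 = 3948.

3948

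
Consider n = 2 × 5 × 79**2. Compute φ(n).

φ(2) = 2 − 1 = 1.
φ(5) = 5 − 1 = 4.
φ(79^2) = 79^2 − 79^1 = 6241 − 79 = 6162.
Multiply: 1 · 4 · 6162 = 24648.

24648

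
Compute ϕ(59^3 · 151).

φ(31012229) = 31012229 · (1 − 1/59) · (1 − 1/151)
       = 31012229 · 8700/8909 = 30284700.

30284700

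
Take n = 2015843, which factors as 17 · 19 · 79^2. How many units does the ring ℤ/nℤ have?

φ(2015843) = 2015843 · (1 − 1/17) · (1 − 1/19) · (1 − 1/79)
       = 2015843 · 22464/25517 = 1774656.

1774656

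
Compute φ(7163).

6048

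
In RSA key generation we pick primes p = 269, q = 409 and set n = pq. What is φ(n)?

φ(n) = (p − 1)(q − 1) = (269−1)(409−1) = 268·408 = 109344.

109344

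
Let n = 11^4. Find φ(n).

13310

φ(11^4) = 11^4 − 11^3 = 14641 − 1331 = 13310.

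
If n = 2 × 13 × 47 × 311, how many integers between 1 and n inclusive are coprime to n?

φ(2) = 2 − 1 = 1.
φ(13) = 13 − 1 = 12.
φ(47) = 47 − 1 = 46.
φ(311) = 311 − 1 = 310.
Since φ is multiplicative, φ(380042) = 1 · 12 · 46 · 310 = 171120.

171120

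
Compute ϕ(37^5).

67469796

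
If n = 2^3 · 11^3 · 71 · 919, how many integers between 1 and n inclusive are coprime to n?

311018400

φ(694771352) = 694771352 · (1 − 1/2) · (1 − 1/11) · (1 − 1/71) · (1 − 1/919)
       = 694771352 · 642600/1435478 = 311018400.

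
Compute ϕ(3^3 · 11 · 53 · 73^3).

φ(6123516597) = 6123516597 · (1 − 1/3) · (1 − 1/11) · (1 − 1/53) · (1 − 1/73)
       = 6123516597 · 74880/127677 = 3591319680.

3591319680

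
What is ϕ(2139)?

Factor 2139: 2139 = 3 × 23 × 31.
φ(2139) = 2139 · (1 − 1/3) · (1 − 1/23) · (1 − 1/31)
       = 2139 · 1320/2139 = 1320.

1320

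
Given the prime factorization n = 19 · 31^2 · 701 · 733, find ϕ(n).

8577576000

φ(9382076747) = 9382076747 · (1 − 1/19) · (1 − 1/31) · (1 − 1/701) · (1 − 1/733)
       = 9382076747 · 276696000/302647637 = 8577576000.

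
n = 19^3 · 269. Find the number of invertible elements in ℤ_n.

1741464

φ(19^3) = 19^2·(19−1) = 361·18 = 6498.
φ(269) = 269 − 1 = 268.
φ(1845071) = 6498 × 268 = 1741464.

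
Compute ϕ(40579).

Prime factorization: 40579 = 7 · 11 · 17 · 31.
φ(7) = 7 − 1 = 6.
φ(11) = 11 − 1 = 10.
φ(17) = 17 − 1 = 16.
φ(31) = 31 − 1 = 30.
Since φ is multiplicative, φ(40579) = 6 · 10 · 16 · 30 = 28800.

28800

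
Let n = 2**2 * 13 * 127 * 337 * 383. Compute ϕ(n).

388136448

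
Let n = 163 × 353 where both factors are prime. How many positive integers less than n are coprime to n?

φ(163) = 163 − 1 = 162.
φ(353) = 353 − 1 = 352.
Multiply: 162 · 352 = 57024.

57024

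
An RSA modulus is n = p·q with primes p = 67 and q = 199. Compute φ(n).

13068

φ(n) = (p − 1)(q − 1) = (67−1)(199−1) = 66·198 = 13068.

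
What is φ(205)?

160

First factor: 205 = 5 * 41.
φ(205) = 205 · (1 − 1/5) · (1 − 1/41)
       = 205 · 160/205 = 160.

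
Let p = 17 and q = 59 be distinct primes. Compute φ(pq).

928

φ(n) = (p − 1)(q − 1) = (17−1)(59−1) = 16·58 = 928.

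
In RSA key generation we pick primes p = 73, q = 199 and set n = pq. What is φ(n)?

14256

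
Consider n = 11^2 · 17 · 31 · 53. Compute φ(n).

2745600

φ(3379651) = 3379651 · (1 − 1/11) · (1 − 1/17) · (1 − 1/31) · (1 − 1/53)
       = 3379651 · 249600/307241 = 2745600.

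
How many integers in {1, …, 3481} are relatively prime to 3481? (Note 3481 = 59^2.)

3422

φ(3481) = 3481 · (1 − 1/59)
       = 3481 · 58/59 = 3422.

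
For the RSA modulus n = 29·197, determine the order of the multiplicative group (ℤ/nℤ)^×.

5488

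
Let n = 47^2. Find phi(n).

2162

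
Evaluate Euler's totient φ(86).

Factor 86: 86 = 2 × 43.
φ(86) = 86 · (1 − 1/2) · (1 − 1/43)
       = 86 · 42/86 = 42.

42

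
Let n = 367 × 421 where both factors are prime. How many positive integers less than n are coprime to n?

φ(367) = 367 − 1 = 366.
φ(421) = 421 − 1 = 420.
Multiply: 366 · 420 = 153720.

153720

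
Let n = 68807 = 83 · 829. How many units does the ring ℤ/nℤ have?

φ(68807) = 68807 · (1 − 1/83) · (1 − 1/829)
       = 68807 · 67896/68807 = 67896.

67896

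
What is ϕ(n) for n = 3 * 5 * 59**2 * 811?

φ(3) = 3 − 1 = 2.
φ(5) = 5 − 1 = 4.
φ(59^2) = 59^2 − 59^1 = 3481 − 59 = 3422.
φ(811) = 811 − 1 = 810.
φ(42346365) = 2 × 4 × 3422 × 810 = 22174560.

22174560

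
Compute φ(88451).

73920

Factor 88451: 88451 = 11^2 * 17 * 43.
φ(11^2) = 11^1·(11−1) = 11·10 = 110.
φ(17) = 17 − 1 = 16.
φ(43) = 43 − 1 = 42.
φ(88451) = 110 × 16 × 42 = 73920.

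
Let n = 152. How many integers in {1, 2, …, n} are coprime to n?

First factor: 152 = 2^3 · 19.
φ(2^3) = 2^2·(2−1) = 4·1 = 4.
φ(19) = 19 − 1 = 18.
Since φ is multiplicative, φ(152) = 4 · 18 = 72.

72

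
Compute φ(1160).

448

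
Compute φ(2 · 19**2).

342

φ(722) = 722 · (1 − 1/2) · (1 − 1/19)
       = 722 · 18/38 = 342.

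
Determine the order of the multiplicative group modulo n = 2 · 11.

φ(22) = 22 · (1 − 1/2) · (1 − 1/11)
       = 22 · 10/22 = 10.

10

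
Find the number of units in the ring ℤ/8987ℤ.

Prime factorization: 8987 = 11 · 19 · 43.
φ(8987) = 8987 · (1 − 1/11) · (1 − 1/19) · (1 − 1/43)
       = 8987 · 7560/8987 = 7560.

7560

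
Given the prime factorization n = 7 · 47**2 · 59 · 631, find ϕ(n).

φ(7) = 7 − 1 = 6.
φ(47^2) = 47^2 − 47^1 = 2209 − 47 = 2162.
φ(59) = 59 − 1 = 58.
φ(631) = 631 − 1 = 630.
Since φ is multiplicative, φ(575672027) = 6 · 2162 · 58 · 630 = 473996880.

473996880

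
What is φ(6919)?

6919 = 11 · 17 · 37.
φ(11) = 11 − 1 = 10.
φ(17) = 17 − 1 = 16.
φ(37) = 37 − 1 = 36.
φ(6919) = 10 × 16 × 36 = 5760.

5760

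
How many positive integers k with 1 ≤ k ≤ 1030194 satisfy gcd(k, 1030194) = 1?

304920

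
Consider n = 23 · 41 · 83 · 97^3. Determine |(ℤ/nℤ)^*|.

65179530240

φ(71434003037) = 71434003037 · (1 − 1/23) · (1 − 1/41) · (1 − 1/83) · (1 − 1/97)
       = 71434003037 · 6927360/7592093 = 65179530240.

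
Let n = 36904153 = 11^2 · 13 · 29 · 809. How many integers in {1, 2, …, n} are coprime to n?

φ(36904153) = 36904153 · (1 − 1/11) · (1 − 1/13) · (1 − 1/29) · (1 − 1/809)
       = 36904153 · 2714880/3354923 = 29863680.

29863680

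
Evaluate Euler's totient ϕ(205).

Factor 205: 205 = 5 · 41.
φ(205) = 205 · (1 − 1/5) · (1 − 1/41)
       = 205 · 160/205 = 160.

160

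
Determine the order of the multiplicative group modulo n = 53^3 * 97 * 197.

2748415488

φ(2844890593) = 2844890593 · (1 − 1/53) · (1 − 1/97) · (1 − 1/197)
       = 2844890593 · 978432/1012777 = 2748415488.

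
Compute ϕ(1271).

1200

First factor: 1271 = 31 * 41.
φ(1271) = 1271 · (1 − 1/31) · (1 − 1/41)
       = 1271 · 1200/1271 = 1200.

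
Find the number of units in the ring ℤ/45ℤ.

24

Prime factorization: 45 = 3^2 · 5.
φ(45) = 45 · (1 − 1/3) · (1 − 1/5)
       = 45 · 8/15 = 24.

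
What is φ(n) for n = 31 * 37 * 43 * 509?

φ(25104389) = 25104389 · (1 − 1/31) · (1 − 1/37) · (1 − 1/43) · (1 − 1/509)
       = 25104389 · 23042880/25104389 = 23042880.

23042880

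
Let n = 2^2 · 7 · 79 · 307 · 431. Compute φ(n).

123158880

φ(2^2) = 2^2 − 2^1 = 4 − 2 = 2.
φ(7) = 7 − 1 = 6.
φ(79) = 79 − 1 = 78.
φ(307) = 307 − 1 = 306.
φ(431) = 431 − 1 = 430.
Since φ is multiplicative, φ(292685204) = 2 · 6 · 78 · 306 · 430 = 123158880.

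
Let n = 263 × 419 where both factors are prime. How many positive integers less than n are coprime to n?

φ(pq) = (p−1)(q−1) = 262 · 418 = 109516.

109516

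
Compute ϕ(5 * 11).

φ(55) = 55 · (1 − 1/5) · (1 − 1/11)
       = 55 · 40/55 = 40.

40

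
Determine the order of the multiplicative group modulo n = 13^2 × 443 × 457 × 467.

φ(13^2) = 13^2 − 13^1 = 169 − 13 = 156.
φ(443) = 443 − 1 = 442.
φ(457) = 457 − 1 = 456.
φ(467) = 467 − 1 = 466.
φ(15978040273) = 156 × 442 × 456 × 466 = 14652024192.

14652024192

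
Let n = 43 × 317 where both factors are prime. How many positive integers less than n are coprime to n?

13272

φ(pq) = (p−1)(q−1) = 42 · 316 = 13272.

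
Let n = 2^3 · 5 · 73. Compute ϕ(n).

1152

φ(2920) = 2920 · (1 − 1/2) · (1 − 1/5) · (1 − 1/73)
       = 2920 · 288/730 = 1152.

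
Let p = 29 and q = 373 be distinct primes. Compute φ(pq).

φ(10817) = 10817 · (1 − 1/29) · (1 − 1/373)
       = 10817 · 10416/10817 = 10416.

10416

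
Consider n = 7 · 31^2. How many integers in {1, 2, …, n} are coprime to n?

5580

φ(7) = 7 − 1 = 6.
φ(31^2) = 31^2 − 31^1 = 961 − 31 = 930.
φ(6727) = 6 × 930 = 5580.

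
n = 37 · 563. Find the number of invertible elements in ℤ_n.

φ(20831) = 20831 · (1 − 1/37) · (1 − 1/563)
       = 20831 · 20232/20831 = 20232.

20232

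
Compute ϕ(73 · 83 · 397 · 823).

1921822848

φ(1979663129) = 1979663129 · (1 − 1/73) · (1 − 1/83) · (1 − 1/397) · (1 − 1/823)
       = 1979663129 · 1921822848/1979663129 = 1921822848.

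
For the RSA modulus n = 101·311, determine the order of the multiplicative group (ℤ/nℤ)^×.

φ(31411) = 31411 · (1 − 1/101) · (1 − 1/311)
       = 31411 · 31000/31411 = 31000.

31000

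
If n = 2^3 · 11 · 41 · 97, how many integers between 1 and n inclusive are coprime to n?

153600

φ(2^3) = 2^3 − 2^2 = 8 − 4 = 4.
φ(11) = 11 − 1 = 10.
φ(41) = 41 − 1 = 40.
φ(97) = 97 − 1 = 96.
Multiply: 4 · 10 · 40 · 96 = 153600.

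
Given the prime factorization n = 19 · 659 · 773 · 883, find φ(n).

φ(19) = 19 − 1 = 18.
φ(659) = 659 − 1 = 658.
φ(773) = 773 − 1 = 772.
φ(883) = 883 − 1 = 882.
Multiply: 18 · 658 · 772 · 882 = 8064626976.

8064626976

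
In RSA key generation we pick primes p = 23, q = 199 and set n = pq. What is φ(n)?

φ(23) = 23 − 1 = 22.
φ(199) = 199 − 1 = 198.
Multiply: 22 · 198 = 4356.

4356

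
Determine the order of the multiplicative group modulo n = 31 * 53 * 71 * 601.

65520000

φ(31) = 31 − 1 = 30.
φ(53) = 53 − 1 = 52.
φ(71) = 71 − 1 = 70.
φ(601) = 601 − 1 = 600.
Multiply: 30 · 52 · 70 · 600 = 65520000.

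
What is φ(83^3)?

φ(83^3) = 83^2·(83−1) = 6889·82 = 564898.

564898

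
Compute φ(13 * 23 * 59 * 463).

φ(8167783) = 8167783 · (1 − 1/13) · (1 − 1/23) · (1 − 1/59) · (1 − 1/463)
       = 8167783 · 7074144/8167783 = 7074144.

7074144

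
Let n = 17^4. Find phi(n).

φ(83521) = 83521 · (1 − 1/17)
       = 83521 · 16/17 = 78608.

78608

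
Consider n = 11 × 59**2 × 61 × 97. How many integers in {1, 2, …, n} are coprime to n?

φ(11) = 11 − 1 = 10.
φ(59^2) = 59^1·(59−1) = 59·58 = 3422.
φ(61) = 61 − 1 = 60.
φ(97) = 97 − 1 = 96.
Since φ is multiplicative, φ(226567847) = 10 · 3422 · 60 · 96 = 197107200.

197107200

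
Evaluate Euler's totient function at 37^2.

1332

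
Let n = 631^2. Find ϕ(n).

φ(631^2) = 631^1·(631−1) = 631·630 = 397530.

397530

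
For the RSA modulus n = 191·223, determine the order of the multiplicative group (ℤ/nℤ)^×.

For distinct primes, φ(pq) = (p−1)(q−1) = 190 × 222 = 42180.

42180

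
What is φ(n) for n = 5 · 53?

208

φ(5) = 5 − 1 = 4.
φ(53) = 53 − 1 = 52.
φ(265) = 4 × 52 = 208.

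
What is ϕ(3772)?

Prime factorization: 3772 = 2^2 * 23 * 41.
φ(3772) = 3772 · (1 − 1/2) · (1 − 1/23) · (1 − 1/41)
       = 3772 · 880/1886 = 1760.

1760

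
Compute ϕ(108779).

92400

Prime factorization: 108779 = 11^2 * 29 * 31.
φ(108779) = 108779 · (1 − 1/11) · (1 − 1/29) · (1 − 1/31)
       = 108779 · 8400/9889 = 92400.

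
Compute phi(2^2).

2

φ(2^2) = 2^1·(2−1) = 2·1 = 2.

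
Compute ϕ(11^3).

1210

φ(11^3) = 11^2·(11−1) = 121·10 = 1210.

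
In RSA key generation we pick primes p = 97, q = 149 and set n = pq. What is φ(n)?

φ(n) = (p − 1)(q − 1) = (97−1)(149−1) = 96·148 = 14208.

14208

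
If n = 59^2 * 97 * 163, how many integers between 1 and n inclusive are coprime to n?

53218944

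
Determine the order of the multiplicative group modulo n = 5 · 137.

φ(5) = 5 − 1 = 4.
φ(137) = 137 − 1 = 136.
Since φ is multiplicative, φ(685) = 4 · 136 = 544.

544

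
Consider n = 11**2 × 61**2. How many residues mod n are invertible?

φ(11^2) = 11^1·(11−1) = 11·10 = 110.
φ(61^2) = 61^1·(61−1) = 61·60 = 3660.
φ(450241) = 110 × 3660 = 402600.

402600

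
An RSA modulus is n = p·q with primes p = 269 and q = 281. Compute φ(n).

75040

For distinct primes, φ(pq) = (p−1)(q−1) = 268 × 280 = 75040.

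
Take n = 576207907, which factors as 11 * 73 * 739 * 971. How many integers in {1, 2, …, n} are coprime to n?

515419200

φ(576207907) = 576207907 · (1 − 1/11) · (1 − 1/73) · (1 − 1/739) · (1 − 1/971)
       = 576207907 · 515419200/576207907 = 515419200.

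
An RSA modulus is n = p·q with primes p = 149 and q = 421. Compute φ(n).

φ(149) = 149 − 1 = 148.
φ(421) = 421 − 1 = 420.
Since φ is multiplicative, φ(62729) = 148 · 420 = 62160.

62160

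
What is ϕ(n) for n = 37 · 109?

φ(37) = 37 − 1 = 36.
φ(109) = 109 − 1 = 108.
φ(4033) = 36 × 108 = 3888.

3888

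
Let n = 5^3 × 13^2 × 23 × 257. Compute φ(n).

φ(5^3) = 5^3 − 5^2 = 125 − 25 = 100.
φ(13^2) = 13^1·(13−1) = 13·12 = 156.
φ(23) = 23 − 1 = 22.
φ(257) = 257 − 1 = 256.
Multiply: 100 · 156 · 22 · 256 = 87859200.

87859200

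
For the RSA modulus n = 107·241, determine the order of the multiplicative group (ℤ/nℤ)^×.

φ(25787) = 25787 · (1 − 1/107) · (1 − 1/241)
       = 25787 · 25440/25787 = 25440.

25440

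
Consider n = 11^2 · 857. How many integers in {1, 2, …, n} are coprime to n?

94160

φ(103697) = 103697 · (1 − 1/11) · (1 − 1/857)
       = 103697 · 8560/9427 = 94160.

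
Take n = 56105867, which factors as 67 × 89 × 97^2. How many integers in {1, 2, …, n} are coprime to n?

φ(67) = 67 − 1 = 66.
φ(89) = 89 − 1 = 88.
φ(97^2) = 97^1·(97−1) = 97·96 = 9312.
Multiply: 66 · 88 · 9312 = 54084096.

54084096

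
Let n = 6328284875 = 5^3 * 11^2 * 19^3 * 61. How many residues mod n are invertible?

4288680000

φ(5^3) = 5^3 − 5^2 = 125 − 25 = 100.
φ(11^2) = 11^1·(11−1) = 11·10 = 110.
φ(19^3) = 19^2·(19−1) = 361·18 = 6498.
φ(61) = 61 − 1 = 60.
φ(6328284875) = 100 × 110 × 6498 × 60 = 4288680000.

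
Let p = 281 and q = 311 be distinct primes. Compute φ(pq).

φ(n) = (p − 1)(q − 1) = (281−1)(311−1) = 280·310 = 86800.

86800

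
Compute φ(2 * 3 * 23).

44

φ(138) = 138 · (1 − 1/2) · (1 − 1/3) · (1 − 1/23)
       = 138 · 44/138 = 44.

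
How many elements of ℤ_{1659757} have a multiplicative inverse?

1422960

1659757 = 11^3 · 29 · 43.
φ(11^3) = 11^2·(11−1) = 121·10 = 1210.
φ(29) = 29 − 1 = 28.
φ(43) = 43 − 1 = 42.
Multiply: 1210 · 28 · 42 = 1422960.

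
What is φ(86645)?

60480

First factor: 86645 = 5 × 13 × 31 × 43.
φ(5) = 5 − 1 = 4.
φ(13) = 13 − 1 = 12.
φ(31) = 31 − 1 = 30.
φ(43) = 43 − 1 = 42.
Multiply: 4 · 12 · 30 · 42 = 60480.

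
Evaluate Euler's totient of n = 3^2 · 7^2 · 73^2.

1324512

φ(3^2) = 3^1·(3−1) = 3·2 = 6.
φ(7^2) = 7^2 − 7^1 = 49 − 7 = 42.
φ(73^2) = 73^2 − 73^1 = 5329 − 73 = 5256.
φ(2350089) = 6 × 42 × 5256 = 1324512.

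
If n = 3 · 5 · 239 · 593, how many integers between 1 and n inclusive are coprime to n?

1127168

φ(3) = 3 − 1 = 2.
φ(5) = 5 − 1 = 4.
φ(239) = 239 − 1 = 238.
φ(593) = 593 − 1 = 592.
Since φ is multiplicative, φ(2125905) = 2 · 4 · 238 · 592 = 1127168.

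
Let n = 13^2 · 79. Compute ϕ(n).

12168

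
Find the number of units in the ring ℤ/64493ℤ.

52800

64493 = 11^2 · 13 · 41.
φ(11^2) = 11^1·(11−1) = 11·10 = 110.
φ(13) = 13 − 1 = 12.
φ(41) = 41 − 1 = 40.
Since φ is multiplicative, φ(64493) = 110 · 12 · 40 = 52800.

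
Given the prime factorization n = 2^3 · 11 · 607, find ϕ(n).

24240

φ(53416) = 53416 · (1 − 1/2) · (1 − 1/11) · (1 − 1/607)
       = 53416 · 6060/13354 = 24240.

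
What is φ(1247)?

1176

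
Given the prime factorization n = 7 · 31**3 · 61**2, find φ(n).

φ(775966177) = 775966177 · (1 − 1/7) · (1 − 1/31) · (1 − 1/61)
       = 775966177 · 10800/13237 = 633106800.

633106800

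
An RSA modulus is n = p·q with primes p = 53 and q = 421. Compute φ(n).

φ(pq) = (p−1)(q−1) = 52 · 420 = 21840.

21840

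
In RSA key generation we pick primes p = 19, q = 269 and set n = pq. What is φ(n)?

φ(5111) = 5111 · (1 − 1/19) · (1 − 1/269)
       = 5111 · 4824/5111 = 4824.

4824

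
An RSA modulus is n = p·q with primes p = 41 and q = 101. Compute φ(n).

For distinct primes, φ(pq) = (p−1)(q−1) = 40 × 100 = 4000.

4000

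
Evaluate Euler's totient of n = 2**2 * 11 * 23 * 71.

φ(2^2) = 2^2 − 2^1 = 4 − 2 = 2.
φ(11) = 11 − 1 = 10.
φ(23) = 23 − 1 = 22.
φ(71) = 71 − 1 = 70.
Multiply: 2 · 10 · 22 · 70 = 30800.

30800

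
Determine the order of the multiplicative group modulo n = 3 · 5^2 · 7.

φ(3) = 3 − 1 = 2.
φ(5^2) = 5^2 − 5^1 = 25 − 5 = 20.
φ(7) = 7 − 1 = 6.
Since φ is multiplicative, φ(525) = 2 · 20 · 6 = 240.

240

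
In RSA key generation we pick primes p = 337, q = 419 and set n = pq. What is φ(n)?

φ(141203) = 141203 · (1 − 1/337) · (1 − 1/419)
       = 141203 · 140448/141203 = 140448.

140448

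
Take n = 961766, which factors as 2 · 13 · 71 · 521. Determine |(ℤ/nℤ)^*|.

φ(961766) = 961766 · (1 − 1/2) · (1 − 1/13) · (1 − 1/71) · (1 − 1/521)
       = 961766 · 436800/961766 = 436800.

436800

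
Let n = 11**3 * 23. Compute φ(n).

φ(11^3) = 11^2·(11−1) = 121·10 = 1210.
φ(23) = 23 − 1 = 22.
Since φ is multiplicative, φ(30613) = 1210 · 22 = 26620.

26620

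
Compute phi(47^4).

φ(4879681) = 4879681 · (1 − 1/47)
       = 4879681 · 46/47 = 4775858.

4775858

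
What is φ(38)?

Prime factorization: 38 = 2 * 19.
φ(38) = 38 · (1 − 1/2) · (1 − 1/19)
       = 38 · 18/38 = 18.

18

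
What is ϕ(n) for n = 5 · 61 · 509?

121920

φ(5) = 5 − 1 = 4.
φ(61) = 61 − 1 = 60.
φ(509) = 509 − 1 = 508.
Multiply: 4 · 60 · 508 = 121920.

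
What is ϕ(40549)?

36960

40549 = 23 × 41 × 43.
φ(23) = 23 − 1 = 22.
φ(41) = 41 − 1 = 40.
φ(43) = 43 − 1 = 42.
φ(40549) = 22 × 40 × 42 = 36960.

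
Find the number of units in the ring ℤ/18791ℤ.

18791 = 19 * 23 * 43.
φ(19) = 19 − 1 = 18.
φ(23) = 23 − 1 = 22.
φ(43) = 43 − 1 = 42.
Since φ is multiplicative, φ(18791) = 18 · 22 · 42 = 16632.

16632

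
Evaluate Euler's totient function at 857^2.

733592

φ(734449) = 734449 · (1 − 1/857)
       = 734449 · 856/857 = 733592.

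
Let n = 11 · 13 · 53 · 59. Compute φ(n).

φ(447161) = 447161 · (1 − 1/11) · (1 − 1/13) · (1 − 1/53) · (1 − 1/59)
       = 447161 · 361920/447161 = 361920.

361920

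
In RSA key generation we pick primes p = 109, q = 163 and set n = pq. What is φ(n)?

17496

φ(109) = 109 − 1 = 108.
φ(163) = 163 − 1 = 162.
Since φ is multiplicative, φ(17767) = 108 · 162 = 17496.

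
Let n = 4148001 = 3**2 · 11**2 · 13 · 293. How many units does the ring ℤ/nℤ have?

2312640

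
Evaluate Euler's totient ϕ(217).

180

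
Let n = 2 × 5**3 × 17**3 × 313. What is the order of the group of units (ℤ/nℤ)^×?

144268800

φ(2) = 2 − 1 = 1.
φ(5^3) = 5^2·(5−1) = 25·4 = 100.
φ(17^3) = 17^3 − 17^2 = 4913 − 289 = 4624.
φ(313) = 313 − 1 = 312.
Since φ is multiplicative, φ(384442250) = 1 · 100 · 4624 · 312 = 144268800.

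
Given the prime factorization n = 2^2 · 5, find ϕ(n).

8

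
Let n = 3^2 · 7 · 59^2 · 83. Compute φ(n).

10101744

φ(3^2) = 3^2 − 3^1 = 9 − 3 = 6.
φ(7) = 7 − 1 = 6.
φ(59^2) = 59^1·(59−1) = 59·58 = 3422.
φ(83) = 83 − 1 = 82.
Multiply: 6 · 6 · 3422 · 82 = 10101744.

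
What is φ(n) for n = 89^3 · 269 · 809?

150941562112

φ(153416058749) = 153416058749 · (1 − 1/89) · (1 − 1/269) · (1 − 1/809)
       = 153416058749 · 19055872/19368269 = 150941562112.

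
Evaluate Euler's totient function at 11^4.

13310

φ(11^4) = 11^3·(11−1) = 1331·10 = 13310.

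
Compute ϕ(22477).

22477 = 7 · 13^2 · 19.
φ(22477) = 22477 · (1 − 1/7) · (1 − 1/13) · (1 − 1/19)
       = 22477 · 1296/1729 = 16848.

16848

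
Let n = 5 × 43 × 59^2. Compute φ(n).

574896

φ(5) = 5 − 1 = 4.
φ(43) = 43 − 1 = 42.
φ(59^2) = 59^1·(59−1) = 59·58 = 3422.
Multiply: 4 · 42 · 3422 = 574896.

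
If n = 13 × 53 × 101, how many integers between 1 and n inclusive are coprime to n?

φ(13) = 13 − 1 = 12.
φ(53) = 53 − 1 = 52.
φ(101) = 101 − 1 = 100.
Since φ is multiplicative, φ(69589) = 12 · 52 · 100 = 62400.

62400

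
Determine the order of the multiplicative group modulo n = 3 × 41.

80

φ(123) = 123 · (1 − 1/3) · (1 − 1/41)
       = 123 · 80/123 = 80.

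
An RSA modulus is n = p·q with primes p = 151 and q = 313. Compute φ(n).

φ(pq) = (p−1)(q−1) = 150 · 312 = 46800.

46800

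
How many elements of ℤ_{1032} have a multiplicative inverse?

336

1032 = 2**3 · 3 · 43.
φ(1032) = 1032 · (1 − 1/2) · (1 − 1/3) · (1 − 1/43)
       = 1032 · 84/258 = 336.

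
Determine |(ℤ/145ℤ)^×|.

112

First factor: 145 = 5 · 29.
φ(145) = 145 · (1 − 1/5) · (1 − 1/29)
       = 145 · 112/145 = 112.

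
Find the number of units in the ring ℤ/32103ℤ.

20160

Factor 32103: 32103 = 3^3 × 29 × 41.
φ(32103) = 32103 · (1 − 1/3) · (1 − 1/29) · (1 − 1/41)
       = 32103 · 2240/3567 = 20160.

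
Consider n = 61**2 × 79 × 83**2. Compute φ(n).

1942976880

φ(61^2) = 61^1·(61−1) = 61·60 = 3660.
φ(79) = 79 − 1 = 78.
φ(83^2) = 83^1·(83−1) = 83·82 = 6806.
Since φ is multiplicative, φ(2025083551) = 3660 · 78 · 6806 = 1942976880.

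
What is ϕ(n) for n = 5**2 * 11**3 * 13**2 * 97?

φ(5^2) = 5^2 − 5^1 = 25 − 5 = 20.
φ(11^3) = 11^3 − 11^2 = 1331 − 121 = 1210.
φ(13^2) = 13^2 − 13^1 = 169 − 13 = 156.
φ(97) = 97 − 1 = 96.
Multiply: 20 · 1210 · 156 · 96 = 362419200.

362419200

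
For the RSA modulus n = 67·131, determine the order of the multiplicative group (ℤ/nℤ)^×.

8580

φ(8777) = 8777 · (1 − 1/67) · (1 − 1/131)
       = 8777 · 8580/8777 = 8580.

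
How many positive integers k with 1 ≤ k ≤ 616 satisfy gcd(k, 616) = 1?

Factor 616: 616 = 2^3 × 7 × 11.
φ(616) = 616 · (1 − 1/2) · (1 − 1/7) · (1 − 1/11)
       = 616 · 60/154 = 240.

240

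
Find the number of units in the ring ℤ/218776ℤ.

First factor: 218776 = 2^3 · 23 · 29 · 41.
φ(2^3) = 2^3 − 2^2 = 8 − 4 = 4.
φ(23) = 23 − 1 = 22.
φ(29) = 29 − 1 = 28.
φ(41) = 41 − 1 = 40.
φ(218776) = 4 × 22 × 28 × 40 = 98560.

98560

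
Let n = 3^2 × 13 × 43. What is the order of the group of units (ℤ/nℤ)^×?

φ(5031) = 5031 · (1 − 1/3) · (1 − 1/13) · (1 − 1/43)
       = 5031 · 1008/1677 = 3024.

3024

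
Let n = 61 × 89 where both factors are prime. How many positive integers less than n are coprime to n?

φ(5429) = 5429 · (1 − 1/61) · (1 − 1/89)
       = 5429 · 5280/5429 = 5280.

5280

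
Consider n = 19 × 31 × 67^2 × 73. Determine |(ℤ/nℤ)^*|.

171927360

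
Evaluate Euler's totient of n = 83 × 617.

50512

φ(51211) = 51211 · (1 − 1/83) · (1 − 1/617)
       = 51211 · 50512/51211 = 50512.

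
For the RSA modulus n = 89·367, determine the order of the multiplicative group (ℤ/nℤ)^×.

32208

φ(n) = (p − 1)(q − 1) = (89−1)(367−1) = 88·366 = 32208.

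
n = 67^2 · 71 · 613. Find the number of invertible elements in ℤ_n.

φ(67^2) = 67^2 − 67^1 = 4489 − 67 = 4422.
φ(71) = 71 − 1 = 70.
φ(613) = 613 − 1 = 612.
Since φ is multiplicative, φ(195374747) = 4422 · 70 · 612 = 189438480.

189438480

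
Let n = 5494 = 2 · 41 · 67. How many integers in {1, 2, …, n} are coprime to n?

φ(5494) = 5494 · (1 − 1/2) · (1 − 1/41) · (1 − 1/67)
       = 5494 · 2640/5494 = 2640.

2640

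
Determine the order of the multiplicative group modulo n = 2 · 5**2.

20

φ(50) = 50 · (1 − 1/2) · (1 − 1/5)
       = 50 · 4/10 = 20.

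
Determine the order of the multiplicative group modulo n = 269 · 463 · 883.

109205712

φ(109975001) = 109975001 · (1 − 1/269) · (1 − 1/463) · (1 − 1/883)
       = 109975001 · 109205712/109975001 = 109205712.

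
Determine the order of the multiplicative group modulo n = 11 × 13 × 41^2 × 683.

134217600

φ(11) = 11 − 1 = 10.
φ(13) = 13 − 1 = 12.
φ(41^2) = 41^1·(41−1) = 41·40 = 1640.
φ(683) = 683 − 1 = 682.
φ(164181589) = 10 × 12 × 1640 × 682 = 134217600.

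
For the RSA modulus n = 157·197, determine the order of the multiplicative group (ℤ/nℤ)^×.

φ(157) = 157 − 1 = 156.
φ(197) = 197 − 1 = 196.
φ(30929) = 156 × 196 = 30576.

30576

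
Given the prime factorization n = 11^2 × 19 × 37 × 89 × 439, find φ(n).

2747416320

φ(3323496473) = 3323496473 · (1 − 1/11) · (1 − 1/19) · (1 − 1/37) · (1 − 1/89) · (1 − 1/439)
       = 3323496473 · 249765120/302136043 = 2747416320.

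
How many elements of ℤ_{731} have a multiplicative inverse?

672

First factor: 731 = 17 * 43.
φ(731) = 731 · (1 − 1/17) · (1 − 1/43)
       = 731 · 672/731 = 672.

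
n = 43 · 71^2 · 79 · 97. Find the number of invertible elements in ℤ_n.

1563045120

φ(43) = 43 − 1 = 42.
φ(71^2) = 71^2 − 71^1 = 5041 − 71 = 4970.
φ(79) = 79 − 1 = 78.
φ(97) = 97 − 1 = 96.
Multiply: 42 · 4970 · 78 · 96 = 1563045120.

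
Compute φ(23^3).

11638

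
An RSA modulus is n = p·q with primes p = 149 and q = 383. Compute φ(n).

For distinct primes, φ(pq) = (p−1)(q−1) = 148 × 382 = 56536.

56536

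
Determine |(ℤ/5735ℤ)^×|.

First factor: 5735 = 5 * 31 * 37.
φ(5) = 5 − 1 = 4.
φ(31) = 31 − 1 = 30.
φ(37) = 37 − 1 = 36.
Since φ is multiplicative, φ(5735) = 4 · 30 · 36 = 4320.

4320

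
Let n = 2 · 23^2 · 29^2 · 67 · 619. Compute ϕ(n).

16758647136

φ(2) = 2 − 1 = 1.
φ(23^2) = 23^2 − 23^1 = 529 − 23 = 506.
φ(29^2) = 29^1·(29−1) = 29·28 = 812.
φ(67) = 67 − 1 = 66.
φ(619) = 619 − 1 = 618.
Multiply: 1 · 506 · 812 · 66 · 618 = 16758647136.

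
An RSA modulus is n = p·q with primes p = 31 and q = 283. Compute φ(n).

8460

φ(31) = 31 − 1 = 30.
φ(283) = 283 − 1 = 282.
Multiply: 30 · 282 = 8460.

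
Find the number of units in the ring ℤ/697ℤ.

640

Prime factorization: 697 = 17 · 41.
φ(17) = 17 − 1 = 16.
φ(41) = 41 − 1 = 40.
Since φ is multiplicative, φ(697) = 16 · 40 = 640.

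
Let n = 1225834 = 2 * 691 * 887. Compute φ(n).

φ(2) = 2 − 1 = 1.
φ(691) = 691 − 1 = 690.
φ(887) = 887 − 1 = 886.
Since φ is multiplicative, φ(1225834) = 1 · 690 · 886 = 611340.

611340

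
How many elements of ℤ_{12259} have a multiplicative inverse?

10560

First factor: 12259 = 13 × 23 × 41.
φ(13) = 13 − 1 = 12.
φ(23) = 23 − 1 = 22.
φ(41) = 41 − 1 = 40.
Multiply: 12 · 22 · 40 = 10560.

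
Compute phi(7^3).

294

φ(7^3) = 7^2·(7−1) = 49·6 = 294.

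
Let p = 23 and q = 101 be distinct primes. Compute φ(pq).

φ(2323) = 2323 · (1 − 1/23) · (1 − 1/101)
       = 2323 · 2200/2323 = 2200.

2200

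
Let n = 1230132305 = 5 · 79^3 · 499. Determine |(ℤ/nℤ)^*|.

969701616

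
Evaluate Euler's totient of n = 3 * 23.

φ(3) = 3 − 1 = 2.
φ(23) = 23 − 1 = 22.
φ(69) = 2 × 22 = 44.

44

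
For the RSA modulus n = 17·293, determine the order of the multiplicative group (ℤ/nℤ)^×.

4672

φ(pq) = (p−1)(q−1) = 16 · 292 = 4672.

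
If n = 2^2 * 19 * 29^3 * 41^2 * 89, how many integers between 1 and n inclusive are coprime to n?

φ(277309856476) = 277309856476 · (1 − 1/2) · (1 − 1/19) · (1 − 1/29) · (1 − 1/41) · (1 − 1/89)
       = 277309856476 · 1774080/4021198 = 122344104960.

122344104960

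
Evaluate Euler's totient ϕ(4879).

3840

Factor 4879: 4879 = 7 · 17 · 41.
φ(4879) = 4879 · (1 − 1/7) · (1 − 1/17) · (1 − 1/41)
       = 4879 · 3840/4879 = 3840.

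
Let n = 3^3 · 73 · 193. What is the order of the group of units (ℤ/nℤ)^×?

248832

φ(380403) = 380403 · (1 − 1/3) · (1 − 1/73) · (1 − 1/193)
       = 380403 · 27648/42267 = 248832.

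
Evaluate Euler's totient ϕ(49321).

45360

49321 = 31 * 37 * 43.
φ(49321) = 49321 · (1 − 1/31) · (1 − 1/37) · (1 − 1/43)
       = 49321 · 45360/49321 = 45360.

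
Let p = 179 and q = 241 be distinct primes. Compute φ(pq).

42720

φ(43139) = 43139 · (1 − 1/179) · (1 − 1/241)
       = 43139 · 42720/43139 = 42720.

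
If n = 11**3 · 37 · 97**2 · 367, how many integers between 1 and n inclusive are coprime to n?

148460843520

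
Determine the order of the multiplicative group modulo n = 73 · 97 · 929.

φ(73) = 73 − 1 = 72.
φ(97) = 97 − 1 = 96.
φ(929) = 929 − 1 = 928.
Multiply: 72 · 96 · 928 = 6414336.

6414336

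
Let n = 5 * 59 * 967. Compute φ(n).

224112

φ(5) = 5 − 1 = 4.
φ(59) = 59 − 1 = 58.
φ(967) = 967 − 1 = 966.
φ(285265) = 4 × 58 × 966 = 224112.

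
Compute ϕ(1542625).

1008000

Prime factorization: 1542625 = 5^3 × 7 × 41 × 43.
φ(5^3) = 5^2·(5−1) = 25·4 = 100.
φ(7) = 7 − 1 = 6.
φ(41) = 41 − 1 = 40.
φ(43) = 43 − 1 = 42.
Since φ is multiplicative, φ(1542625) = 100 · 6 · 40 · 42 = 1008000.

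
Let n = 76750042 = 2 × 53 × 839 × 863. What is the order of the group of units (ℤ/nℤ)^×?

φ(76750042) = 76750042 · (1 − 1/2) · (1 − 1/53) · (1 − 1/839) · (1 − 1/863)
       = 76750042 · 37562512/76750042 = 37562512.

37562512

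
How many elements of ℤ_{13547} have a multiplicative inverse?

Prime factorization: 13547 = 19 * 23 * 31.
φ(19) = 19 − 1 = 18.
φ(23) = 23 − 1 = 22.
φ(31) = 31 − 1 = 30.
Since φ is multiplicative, φ(13547) = 18 · 22 · 30 = 11880.

11880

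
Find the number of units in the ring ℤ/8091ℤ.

5040

Prime factorization: 8091 = 3^2 × 29 × 31.
φ(8091) = 8091 · (1 − 1/3) · (1 − 1/29) · (1 − 1/31)
       = 8091 · 1680/2697 = 5040.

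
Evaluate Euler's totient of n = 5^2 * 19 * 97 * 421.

14515200

φ(5^2) = 5^2 − 5^1 = 25 − 5 = 20.
φ(19) = 19 − 1 = 18.
φ(97) = 97 − 1 = 96.
φ(421) = 421 − 1 = 420.
Since φ is multiplicative, φ(19397575) = 20 · 18 · 96 · 420 = 14515200.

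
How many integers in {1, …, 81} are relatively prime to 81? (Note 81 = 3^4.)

54

φ(3^4) = 3^4 − 3^3 = 81 − 27 = 54.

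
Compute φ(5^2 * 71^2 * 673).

φ(84814825) = 84814825 · (1 − 1/5) · (1 − 1/71) · (1 − 1/673)
       = 84814825 · 188160/238915 = 66796800.

66796800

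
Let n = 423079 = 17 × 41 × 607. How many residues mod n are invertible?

387840

φ(423079) = 423079 · (1 − 1/17) · (1 − 1/41) · (1 − 1/607)
       = 423079 · 387840/423079 = 387840.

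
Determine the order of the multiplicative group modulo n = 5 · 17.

64

φ(5) = 5 − 1 = 4.
φ(17) = 17 − 1 = 16.
Since φ is multiplicative, φ(85) = 4 · 16 = 64.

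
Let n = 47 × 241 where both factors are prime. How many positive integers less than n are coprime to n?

φ(n) = (p − 1)(q − 1) = (47−1)(241−1) = 46·240 = 11040.

11040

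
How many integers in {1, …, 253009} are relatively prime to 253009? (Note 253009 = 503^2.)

252506

φ(503^2) = 503^2 − 503^1 = 253009 − 503 = 252506.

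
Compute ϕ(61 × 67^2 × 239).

63146160

φ(65445131) = 65445131 · (1 − 1/61) · (1 − 1/67) · (1 − 1/239)
       = 65445131 · 942480/976793 = 63146160.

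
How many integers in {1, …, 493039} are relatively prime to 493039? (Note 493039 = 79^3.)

486798

φ(79^3) = 79^3 − 79^2 = 493039 − 6241 = 486798.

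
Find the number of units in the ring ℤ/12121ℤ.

10560

Factor 12121: 12121 = 17 · 23 · 31.
φ(12121) = 12121 · (1 − 1/17) · (1 − 1/23) · (1 − 1/31)
       = 12121 · 10560/12121 = 10560.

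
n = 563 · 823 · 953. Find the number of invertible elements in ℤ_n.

439789728

φ(563) = 563 − 1 = 562.
φ(823) = 823 − 1 = 822.
φ(953) = 953 − 1 = 952.
Since φ is multiplicative, φ(441571597) = 562 · 822 · 952 = 439789728.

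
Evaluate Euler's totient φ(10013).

Prime factorization: 10013 = 17 · 19 · 31.
φ(10013) = 10013 · (1 − 1/17) · (1 − 1/19) · (1 − 1/31)
       = 10013 · 8640/10013 = 8640.

8640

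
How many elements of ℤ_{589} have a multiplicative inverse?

540

First factor: 589 = 19 · 31.
φ(589) = 589 · (1 − 1/19) · (1 − 1/31)
       = 589 · 540/589 = 540.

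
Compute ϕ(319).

280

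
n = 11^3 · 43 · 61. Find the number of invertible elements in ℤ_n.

φ(3491213) = 3491213 · (1 − 1/11) · (1 − 1/43) · (1 − 1/61)
       = 3491213 · 25200/28853 = 3049200.

3049200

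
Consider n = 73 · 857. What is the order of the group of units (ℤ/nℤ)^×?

61632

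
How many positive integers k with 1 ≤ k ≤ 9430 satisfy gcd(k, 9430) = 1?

3520

First factor: 9430 = 2 * 5 * 23 * 41.
φ(2) = 2 − 1 = 1.
φ(5) = 5 − 1 = 4.
φ(23) = 23 − 1 = 22.
φ(41) = 41 − 1 = 40.
Multiply: 1 · 4 · 22 · 40 = 3520.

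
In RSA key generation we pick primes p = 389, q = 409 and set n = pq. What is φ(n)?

158304

φ(pq) = (p−1)(q−1) = 388 · 408 = 158304.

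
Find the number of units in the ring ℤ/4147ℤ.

Factor 4147: 4147 = 11 · 13 · 29.
φ(11) = 11 − 1 = 10.
φ(13) = 13 − 1 = 12.
φ(29) = 29 − 1 = 28.
φ(4147) = 10 × 12 × 28 = 3360.

3360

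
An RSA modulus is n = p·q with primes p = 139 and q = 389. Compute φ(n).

53544

φ(pq) = (p−1)(q−1) = 138 · 388 = 53544.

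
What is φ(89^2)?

7832

φ(7921) = 7921 · (1 − 1/89)
       = 7921 · 88/89 = 7832.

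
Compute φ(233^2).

54056

φ(54289) = 54289 · (1 − 1/233)
       = 54289 · 232/233 = 54056.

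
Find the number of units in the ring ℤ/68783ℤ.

56160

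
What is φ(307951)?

241920

Factor 307951: 307951 = 7 · 29 · 37 · 41.
φ(7) = 7 − 1 = 6.
φ(29) = 29 − 1 = 28.
φ(37) = 37 − 1 = 36.
φ(41) = 41 − 1 = 40.
Since φ is multiplicative, φ(307951) = 6 · 28 · 36 · 40 = 241920.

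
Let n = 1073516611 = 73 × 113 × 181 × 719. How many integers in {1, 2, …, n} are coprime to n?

1042191360

φ(1073516611) = 1073516611 · (1 − 1/73) · (1 − 1/113) · (1 − 1/181) · (1 − 1/719)
       = 1073516611 · 1042191360/1073516611 = 1042191360.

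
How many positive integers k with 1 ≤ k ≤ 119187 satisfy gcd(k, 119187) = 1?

Factor 119187: 119187 = 3^2 × 17 × 19 × 41.
φ(119187) = 119187 · (1 − 1/3) · (1 − 1/17) · (1 − 1/19) · (1 − 1/41)
       = 119187 · 23040/39729 = 69120.

69120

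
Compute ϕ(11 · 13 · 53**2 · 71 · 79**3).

φ(11) = 11 − 1 = 10.
φ(13) = 13 − 1 = 12.
φ(53^2) = 53^2 − 53^1 = 2809 − 53 = 2756.
φ(71) = 71 − 1 = 70.
φ(79^3) = 79^2·(79−1) = 6241·78 = 486798.
Since φ is multiplicative, φ(14061362332303) = 10 · 12 · 2756 · 70 · 486798 = 11269568419200.

11269568419200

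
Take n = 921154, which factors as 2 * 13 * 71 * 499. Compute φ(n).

φ(921154) = 921154 · (1 − 1/2) · (1 − 1/13) · (1 − 1/71) · (1 − 1/499)
       = 921154 · 418320/921154 = 418320.

418320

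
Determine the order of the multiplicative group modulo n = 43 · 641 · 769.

20643840

φ(21195947) = 21195947 · (1 − 1/43) · (1 − 1/641) · (1 − 1/769)
       = 21195947 · 20643840/21195947 = 20643840.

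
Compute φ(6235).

First factor: 6235 = 5 × 29 × 43.
φ(6235) = 6235 · (1 − 1/5) · (1 − 1/29) · (1 − 1/43)
       = 6235 · 4704/6235 = 4704.

4704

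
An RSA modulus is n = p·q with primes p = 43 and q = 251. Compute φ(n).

10500

φ(pq) = (p−1)(q−1) = 42 · 250 = 10500.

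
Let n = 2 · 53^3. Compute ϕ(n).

146068

φ(2) = 2 − 1 = 1.
φ(53^3) = 53^3 − 53^2 = 148877 − 2809 = 146068.
φ(297754) = 1 × 146068 = 146068.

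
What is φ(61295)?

First factor: 61295 = 5 · 13 · 23 · 41.
φ(61295) = 61295 · (1 − 1/5) · (1 − 1/13) · (1 − 1/23) · (1 − 1/41)
       = 61295 · 42240/61295 = 42240.

42240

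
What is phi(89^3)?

φ(89^3) = 89^3 − 89^2 = 704969 − 7921 = 697048.

697048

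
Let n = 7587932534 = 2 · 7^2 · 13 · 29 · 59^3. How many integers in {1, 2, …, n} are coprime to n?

φ(2) = 2 − 1 = 1.
φ(7^2) = 7^1·(7−1) = 7·6 = 42.
φ(13) = 13 − 1 = 12.
φ(29) = 29 − 1 = 28.
φ(59^3) = 59^2·(59−1) = 3481·58 = 201898.
Multiply: 1 · 42 · 12 · 28 · 201898 = 2849184576.

2849184576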